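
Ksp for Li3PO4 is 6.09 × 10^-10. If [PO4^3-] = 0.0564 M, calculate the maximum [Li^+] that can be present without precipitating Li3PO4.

Li3PO4(s) <=> 3 Li^+(aq) + PO4^3-(aq)
Ksp = [Li^+]^3[PO4^3-]
Precipitation begins when Q = Ksp. With [PO4^3-] = 0.0564 M:
6.09 × 10^-10 = (0.0564) × [Li^+]^3
[Li^+] = (6.09 × 10^-10 / 5.64 × 10^-2)^(1/3) = 2.21 × 10^-3 M

2.21 × 10^-3 M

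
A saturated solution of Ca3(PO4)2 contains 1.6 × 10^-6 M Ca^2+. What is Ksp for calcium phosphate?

Ksp ≈ 4.7 × 10^-30

Ca3(PO4)2(s) ⇌ 3 Ca^2+ + 2 PO4^3-
Stoichiometry gives [PO4^3-] = (2/3)[Ca^2+] = 1.07 x 10^-6 M.
Ksp = [Ca^2+]^3[PO4^3-]^2
Ksp = (1.6 × 10^-6)^3 × (1.07 × 10^-6)^2 = 4.7 x 10^-30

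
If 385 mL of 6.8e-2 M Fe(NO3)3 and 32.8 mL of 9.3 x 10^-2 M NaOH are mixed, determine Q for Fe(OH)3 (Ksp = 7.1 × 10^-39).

Total volume = 385 + 32.8 = 417.8 mL.
[Fe^3+] = 6.8 × 10^-2 × (385/417.8) = 6.27 × 10^-2 M
[OH^-] = 9.3 × 10^-2 × (32.8/417.8) = 7.30 × 10^-3 M
Fe(OH)3(s) <=> Fe^3+ + 3 OH^-, so Q = [Fe^3+][OH^-]^3
Q = (6.27 x 10^-2)(7.30 x 10^-3)^3 = 2.4 × 10^-8
Q > Ksp, so Fe(OH)3 will precipitate.

Q = 2.4 × 10^-8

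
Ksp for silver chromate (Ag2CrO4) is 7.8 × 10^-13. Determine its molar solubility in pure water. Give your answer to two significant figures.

5.8 × 10^-5 M

Ag2CrO4(s) ⇌ 2 Ag^+(aq) + CrO4^2-(aq)
Ksp = [Ag^+]^2[CrO4^2-]
With molar solubility s: [Ag^+] = 2s, [CrO4^2-] = s.
So Ksp = (2s)^2 × s = 4s^3
Solving, s = (7.8 × 10^-13/4)^(1/3) = 5.8 × 10^-5 M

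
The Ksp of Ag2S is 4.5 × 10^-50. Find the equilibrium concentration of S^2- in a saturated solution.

[S^2-] = 2.2e-17 M

Ag2S(s) ⇌ 2 Ag^+ + S^2-
Ksp = [Ag^+]^2[S^2-]
For each mole of Ag2S that dissolves: [Ag^+] = 2s, [S^2-] = s.
Ksp = (2s)^2s = 4s^3
Solving, s = (4.5 × 10^-50/4)^(1/3) = 2.24 x 10^-17 M
[S^2-] = s = 2.2 x 10^-17 M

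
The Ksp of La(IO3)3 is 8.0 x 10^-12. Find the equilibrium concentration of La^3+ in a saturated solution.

La(IO3)3(s) ⇌ La^3+(aq) + 3 IO3^-(aq)
Ksp = [La^3+][IO3^-]^3
Let s = molar solubility. Then [La^3+] = s and [IO3^-] = 3s.
So Ksp = s × (3s)^3 = 27s^4
s = (8.0 x 10^-12 / 27)^(1/4) = 7.38 x 10^-4 M
[La^3+] = s = 7.4 × 10^-4 M

7.4 x 10^-4 M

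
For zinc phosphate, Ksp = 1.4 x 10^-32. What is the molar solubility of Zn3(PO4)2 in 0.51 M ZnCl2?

Zn3(PO4)2(s) <=> 3 Zn^2+ + 2 PO4^3-
Ksp = [Zn^2+]^3[PO4^3-]^2
Let s = moles of Zn3(PO4)2 that dissolve per litre. [Zn^2+] = 0.51 + 3s ≈ 0.51, [PO4^3-] = 2s (since Zn^2+ from ZnCl2 dominates).
Ksp ≈ (0.51)^3 × (2s)^2
s = 1.6 × 10^-16 M
Check: 3s = 4.9 × 10^-16 ≪ 0.51, so the approximation is valid.

s ≈ 1.6 × 10^-16 M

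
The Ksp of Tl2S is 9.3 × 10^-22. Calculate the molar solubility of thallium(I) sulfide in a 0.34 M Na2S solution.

s ≈ 2.6e-11 M

Tl2S(s) <=> 2 Tl^+ + S^2-
Ksp = [Tl^+]^2[S^2-]
Let s be the molar solubility in this solution. [Tl^+] = 2s, [S^2-] = 0.34 + s ≈ 0.34 (since S^2- from Na2S dominates).
Ksp ≈ (2s)^2 × 0.34
s = 2.6 × 10^-11 M
Check: s = 2.6 × 10^-11 ≪ 0.34, so the approximation is valid.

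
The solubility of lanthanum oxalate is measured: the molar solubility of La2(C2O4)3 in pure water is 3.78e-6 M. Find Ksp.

8.33e-26

La2(C2O4)3(s) ⇌ 2 La^3+(aq) + 3 C2O4^2-(aq)
With molar solubility s: [La^3+] = 2s, [C2O4^2-] = 3s.
Ksp = [La^3+]^2[C2O4^2-]^3
So Ksp = (2s)^2 × (3s)^3 = 108s^5
With s = 3.78 x 10^-6: Ksp = 8.33 × 10^-26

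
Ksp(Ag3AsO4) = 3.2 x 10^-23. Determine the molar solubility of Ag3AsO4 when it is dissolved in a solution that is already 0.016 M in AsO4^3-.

Ag3AsO4(s) ⇌ 3 Ag^+ + AsO4^3-
Ksp = [Ag^+]^3[AsO4^3-]
If s mol/L dissolves here, [Ag^+] = 3s, [AsO4^3-] = 0.016 + s ≈ 0.016 (Ksp is small, so little additional dissolves).
Ksp ≈ (3s)^3 × 0.016
s = 4.2 × 10^-8 M
Check: s = 4.2 × 10^-8 ≪ 0.016, so the approximation is valid.

s = 4.2 × 10^-8 M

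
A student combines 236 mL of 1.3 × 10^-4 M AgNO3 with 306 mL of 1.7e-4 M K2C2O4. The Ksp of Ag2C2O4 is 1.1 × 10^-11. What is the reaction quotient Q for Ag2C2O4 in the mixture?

Total volume = 236 + 306 = 542 mL.
[Ag^+] = 1.3 × 10^-4 × (236/542) = 5.66 × 10^-5 M
[C2O4^2-] = 1.7 x 10^-4 × (306/542) = 9.60 x 10^-5 M
Ag2C2O4(s) ⇌ 2 Ag^+ + C2O4^2-, so Q = [Ag^+]^2[C2O4^2-]
Q = (5.66 × 10^-5)^2(9.60 × 10^-5) = 3.1 × 10^-13
Q < Ksp, so no precipitate of Ag2C2O4 forms.

Q = 3.1e-13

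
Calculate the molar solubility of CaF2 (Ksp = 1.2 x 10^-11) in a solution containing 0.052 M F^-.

s ≈ 4.4e-9 M

CaF2(s) ⇌ Ca^2+ + 2 F^-
Ksp = [Ca^2+][F^-]^2
Let s = moles of CaF2 that dissolve per litre. [Ca^2+] = s, [F^-] = 0.052 + 2s ≈ 0.052 (Ksp is small, so little additional dissolves).
Ksp ≈ s × (0.052)^2
s = 4.4 × 10^-9 M
Check: 2s = 8.9 × 10^-9 ≪ 0.052, so the approximation is valid.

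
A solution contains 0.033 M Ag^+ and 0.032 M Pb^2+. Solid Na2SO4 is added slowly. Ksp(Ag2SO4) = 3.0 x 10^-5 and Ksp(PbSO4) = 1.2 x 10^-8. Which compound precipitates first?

PbSO4

Precipitation of each salt starts when its ion product equals its Ksp.
For Ag2SO4: 3.0 x 10^-5 = (0.033)^2 × [SO4^2-]  ⇒  [SO4^2-] = 2.8 × 10^-2 M.
For PbSO4: 1.2 x 10^-8 = 0.032 × [SO4^2-]  ⇒  [SO4^2-] = 3.8 × 10^-7 M.
The salt with the lower threshold [SO4^2-] precipitates first: PbSO4.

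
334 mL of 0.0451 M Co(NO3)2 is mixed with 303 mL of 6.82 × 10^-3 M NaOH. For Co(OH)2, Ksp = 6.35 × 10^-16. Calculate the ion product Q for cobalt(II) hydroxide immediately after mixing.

Total volume = 334 + 303 = 637 mL.
[Co^2+] = 4.51 × 10^-2 × (334/637) = 2.365 × 10^-2 M
[OH^-] = 6.82 × 10^-3 × (303/637) = 3.244 x 10^-3 M
Co(OH)2(s) ⇌ Co^2+(aq) + 2 OH^-(aq), so Q = [Co^2+][OH^-]^2
Q = (2.365 x 10^-2)(3.244 x 10^-3)^2 = 2.49 × 10^-7
Q > Ksp, so Co(OH)2 will precipitate.

Q = 2.49 × 10^-7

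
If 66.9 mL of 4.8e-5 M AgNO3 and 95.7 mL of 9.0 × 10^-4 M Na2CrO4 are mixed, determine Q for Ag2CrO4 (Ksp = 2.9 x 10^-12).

Q = 2.1 × 10^-13

Total volume = 66.9 + 95.7 = 162.6 mL.
[Ag^+] = 4.8 × 10^-5 × (66.9/162.6) = 1.97 x 10^-5 M
[CrO4^2-] = 9.0 x 10^-4 × (95.7/162.6) = 5.30 x 10^-4 M
Ag2CrO4(s) ⇌ 2 Ag^+ + CrO4^2-, so Q = [Ag^+]^2[CrO4^2-]
Q = (1.97 x 10^-5)^2(5.30 × 10^-4) = 2.1 x 10^-13
Q < Ksp, so no precipitate of Ag2CrO4 forms.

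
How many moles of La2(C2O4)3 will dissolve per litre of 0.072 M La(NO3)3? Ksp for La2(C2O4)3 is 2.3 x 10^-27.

s = 2.5 x 10^-9 M

La2(C2O4)3(s) ⇌ 2 La^3+(aq) + 3 C2O4^2-(aq)
Ksp = [La^3+]^2[C2O4^2-]^3
Let s = moles of La2(C2O4)3 that dissolve per litre. [La^3+] = 0.072 + 2s ≈ 0.072, [C2O4^2-] = 3s (since La^3+ from La(NO3)3 dominates).
Ksp ≈ (0.072)^2 × (3s)^3
s = 2.5 x 10^-9 M
Check: 2s = 5.1 × 10^-9 ≪ 0.072, so the approximation is valid.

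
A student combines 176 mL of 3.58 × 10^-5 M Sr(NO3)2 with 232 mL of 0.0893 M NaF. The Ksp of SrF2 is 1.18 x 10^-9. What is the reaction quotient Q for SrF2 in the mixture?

3.98 × 10^-8

Total volume = 176 + 232 = 408 mL.
[Sr^2+] = 3.58 × 10^-5 × (176/408) = 1.544 × 10^-5 M
[F^-] = 8.93 × 10^-2 × (232/408) = 5.078 × 10^-2 M
SrF2(s) <=> Sr^2+ + 2 F^-, so Q = [Sr^2+][F^-]^2
Q = (1.544 × 10^-5)(5.078 × 10^-2)^2 = 3.98 × 10^-8
Q > Ksp, so SrF2 will precipitate.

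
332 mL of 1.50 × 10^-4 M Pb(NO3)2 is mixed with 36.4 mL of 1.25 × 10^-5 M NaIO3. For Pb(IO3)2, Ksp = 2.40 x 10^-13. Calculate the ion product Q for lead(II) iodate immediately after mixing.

Total volume = 332 + 36.4 = 368.4 mL.
[Pb^2+] = 1.50 × 10^-4 × (332/368.4) = 1.352 × 10^-4 M
[IO3^-] = 1.25 x 10^-5 × (36.4/368.4) = 1.235 x 10^-6 M
Pb(IO3)2(s) ⇌ Pb^2+ + 2 IO3^-, so Q = [Pb^2+][IO3^-]^2
Q = (1.352 × 10^-4)(1.235 × 10^-6)^2 = 2.06 x 10^-16
Q < Ksp, so no precipitate of Pb(IO3)2 forms.

Q ≈ 2.06e-16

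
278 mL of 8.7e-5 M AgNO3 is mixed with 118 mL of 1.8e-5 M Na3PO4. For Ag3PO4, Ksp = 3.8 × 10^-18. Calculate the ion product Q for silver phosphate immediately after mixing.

Total volume = 278 + 118 = 396 mL.
[Ag^+] = 8.7 × 10^-5 × (278/396) = 6.11 × 10^-5 M
[PO4^3-] = 1.8 × 10^-5 × (118/396) = 5.36 × 10^-6 M
Ag3PO4(s) ⇌ 3 Ag^+ + PO4^3-, so Q = [Ag^+]^3[PO4^3-]
Q = (6.11 × 10^-5)^3(5.36 x 10^-6) = 1.2 × 10^-18
Q < Ksp, so no precipitate of Ag3PO4 forms.

Q = 1.2e-18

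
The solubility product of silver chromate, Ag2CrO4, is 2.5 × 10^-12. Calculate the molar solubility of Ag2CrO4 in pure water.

8.5 × 10^-5 M

Ag2CrO4(s) <=> 2 Ag^+(aq) + CrO4^2-(aq)
Ksp = [Ag^+]^2[CrO4^2-]
Let s = molar solubility. Then [Ag^+] = 2s and [CrO4^2-] = s.
So Ksp = (2s)^2 × s = 4s^3
Solving, s = (2.5 × 10^-12/4)^(1/3) = 8.5 x 10^-5 M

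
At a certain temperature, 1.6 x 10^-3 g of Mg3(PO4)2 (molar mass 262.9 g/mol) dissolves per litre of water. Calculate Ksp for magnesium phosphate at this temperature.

Ksp = 9.0 × 10^-25

Molar solubility s = (1.6 × 10^-3 g/L) / (262.9 g/mol) = 6.09 × 10^-6 M.
Mg3(PO4)2(s) ⇌ 3 Mg^2+(aq) + 2 PO4^3-(aq)
With molar solubility s: [Mg^2+] = 3s, [PO4^3-] = 2s.
Ksp = [Mg^2+]^3[PO4^3-]^2
So Ksp = (3s)^3 × (2s)^2 = 108s^5
Ksp = 108 × (6.09 x 10^-6)^5 = 9.0 x 10^-25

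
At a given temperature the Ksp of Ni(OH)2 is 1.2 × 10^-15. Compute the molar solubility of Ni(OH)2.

Ni(OH)2(s) <=> Ni^2+(aq) + 2 OH^-(aq)
Ksp = [Ni^2+][OH^-]^2
If s mol/L of Ni(OH)2 dissolves, [Ni^2+] = s and [OH^-] = 2s.
Ksp = s(2s)^2 = 4s^3
Solving, s = (1.2 × 10^-15/4)^(1/3) = 6.7 × 10^-6 M

6.7 × 10^-6 M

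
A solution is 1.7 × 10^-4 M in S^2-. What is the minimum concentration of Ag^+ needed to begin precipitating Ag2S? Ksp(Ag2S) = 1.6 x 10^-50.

9.7 x 10^-24 M

Ag2S(s) ⇌ 2 Ag^+ + S^2-
Ksp = [Ag^+]^2[S^2-]
Precipitation begins when Q = Ksp. With [S^2-] = 1.7 × 10^-4 M:
1.6 x 10^-50 = (1.7 × 10^-4) × [Ag^+]^2
[Ag^+] = (1.6 x 10^-50 / 1.7 x 10^-4)^(1/2) = 9.7 x 10^-24 M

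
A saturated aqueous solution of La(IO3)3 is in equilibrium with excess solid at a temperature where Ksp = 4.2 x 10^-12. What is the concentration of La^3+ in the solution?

6.3 x 10^-4 M

La(IO3)3(s) ⇌ La^3+(aq) + 3 IO3^-(aq)
Ksp = [La^3+][IO3^-]^3
For each mole of La(IO3)3 that dissolves: [La^3+] = s, [IO3^-] = 3s.
Substituting: Ksp = s(3s)^3 = 27s^4
Solving, s = (4.2 x 10^-12/27)^(1/4) = 6.28 × 10^-4 M
[La^3+] = s = 6.3 × 10^-4 M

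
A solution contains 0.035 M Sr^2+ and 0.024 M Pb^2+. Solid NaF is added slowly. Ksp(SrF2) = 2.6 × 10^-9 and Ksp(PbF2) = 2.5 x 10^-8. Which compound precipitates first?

Each salt begins to precipitate when Q = Ksp, i.e. when [F^-] reaches its threshold.
For SrF2: 2.6 × 10^-9 = 0.035 × [F^-]^2  ⇒  [F^-] = 2.7 × 10^-4 M.
For PbF2: 2.5 x 10^-8 = 0.024 × [F^-]^2  ⇒  [F^-] = 1.0 × 10^-3 M.
The salt with the lower threshold [F^-] precipitates first: SrF2.

SrF2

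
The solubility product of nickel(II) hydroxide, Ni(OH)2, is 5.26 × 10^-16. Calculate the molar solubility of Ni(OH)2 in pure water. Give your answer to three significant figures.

5.09e-6 M

Ni(OH)2(s) ⇌ Ni^2+ + 2 OH^-
Ksp = [Ni^2+][OH^-]^2
For each mole of Ni(OH)2 that dissolves: [Ni^2+] = s, [OH^-] = 2s.
So Ksp = s × (2s)^2 = 4s^3
Solving, s = (5.26 × 10^-16/4)^(1/3) = 5.09 × 10^-6 M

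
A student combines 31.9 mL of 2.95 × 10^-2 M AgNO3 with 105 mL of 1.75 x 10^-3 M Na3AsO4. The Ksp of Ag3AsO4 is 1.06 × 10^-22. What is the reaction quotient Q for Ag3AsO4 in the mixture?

4.36e-10

Total volume = 31.9 + 105 = 136.9 mL.
[Ag^+] = 2.95 × 10^-2 × (31.9/136.9) = 6.874 × 10^-3 M
[AsO4^3-] = 1.75 × 10^-3 × (105/136.9) = 1.342 x 10^-3 M
Ag3AsO4(s) ⇌ 3 Ag^+ + AsO4^3-, so Q = [Ag^+]^3[AsO4^3-]
Q = (6.874 x 10^-3)^3(1.342 × 10^-3) = 4.36 x 10^-10
Q > Ksp, so Ag3AsO4 will precipitate.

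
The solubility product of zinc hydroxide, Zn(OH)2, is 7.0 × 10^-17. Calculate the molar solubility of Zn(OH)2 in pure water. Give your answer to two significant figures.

Zn(OH)2(s) <=> Zn^2+(aq) + 2 OH^-(aq)
Ksp = [Zn^2+][OH^-]^2
Let s = molar solubility. Then [Zn^2+] = s and [OH^-] = 2s.
Substituting: Ksp = s(2s)^2 = 4s^3
s^3 = 7.0 × 10^-17 / 4, so s = 2.6 × 10^-6 M

s = 2.6 × 10^-6 M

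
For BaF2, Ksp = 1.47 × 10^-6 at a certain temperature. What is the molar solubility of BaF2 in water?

BaF2(s) ⇌ Ba^2+(aq) + 2 F^-(aq)
Ksp = [Ba^2+][F^-]^2
With molar solubility s: [Ba^2+] = s, [F^-] = 2s.
So Ksp = s × (2s)^2 = 4s^3
Solving, s = (1.47 × 10^-6/4)^(1/3) = 7.16 × 10^-3 M

s ≈ 7.16 × 10^-3 M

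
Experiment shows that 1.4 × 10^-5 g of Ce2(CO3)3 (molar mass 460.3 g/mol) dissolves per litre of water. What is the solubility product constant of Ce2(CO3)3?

Molar solubility s = (1.4 × 10^-5 g/L) / (460.3 g/mol) = 3.04 × 10^-8 M.
Ce2(CO3)3(s) ⇌ 2 Ce^3+(aq) + 3 CO3^2-(aq)
Let s = molar solubility. Then [Ce^3+] = 2s and [CO3^2-] = 3s.
Ksp = [Ce^3+]^2[CO3^2-]^3
Ksp = (2s)^2(3s)^3 = 108s^5
Ksp = 108 × (3.04 × 10^-8)^5 = 2.8 x 10^-36

2.8 × 10^-36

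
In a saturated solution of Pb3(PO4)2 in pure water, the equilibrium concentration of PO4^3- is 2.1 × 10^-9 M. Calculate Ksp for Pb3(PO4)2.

Pb3(PO4)2(s) ⇌ 3 Pb^2+ + 2 PO4^3-
Stoichiometry gives [Pb^2+] = (3/2)[PO4^3-] = 3.15 × 10^-9 M.
Ksp = [Pb^2+]^3[PO4^3-]^2
Ksp = (3.15 x 10^-9)^3 × (2.1 × 10^-9)^2 = 1.4 × 10^-43

Ksp = 1.4 × 10^-43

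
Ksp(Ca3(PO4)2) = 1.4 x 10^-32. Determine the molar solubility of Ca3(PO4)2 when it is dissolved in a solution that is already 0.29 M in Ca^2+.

3.8e-16 M

Ca3(PO4)2(s) ⇌ 3 Ca^2+ + 2 PO4^3-
Ksp = [Ca^2+]^3[PO4^3-]^2
Let s = moles of Ca3(PO4)2 that dissolve per litre. [Ca^2+] = 0.29 + 3s ≈ 0.29, [PO4^3-] = 2s (Ksp is small, so little additional dissolves).
Ksp ≈ (0.29)^3 × (2s)^2
s = 3.8 × 10^-16 M
Check: 3s = 1.1 x 10^-15 ≪ 0.29, so the approximation is valid.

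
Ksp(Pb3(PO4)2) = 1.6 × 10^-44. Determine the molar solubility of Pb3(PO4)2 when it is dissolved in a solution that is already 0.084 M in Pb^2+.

Pb3(PO4)2(s) <=> 3 Pb^2+ + 2 PO4^3-
Ksp = [Pb^2+]^3[PO4^3-]^2
Let s = moles of Pb3(PO4)2 that dissolve per litre. [Pb^2+] = 0.084 + 3s ≈ 0.084, [PO4^3-] = 2s (Ksp is small, so little additional dissolves).
Ksp ≈ (0.084)^3 × (2s)^2
s = 2.6 × 10^-21 M
Check: 3s = 7.8 × 10^-21 ≪ 0.084, so the approximation is valid.

s ≈ 2.6 × 10^-21 M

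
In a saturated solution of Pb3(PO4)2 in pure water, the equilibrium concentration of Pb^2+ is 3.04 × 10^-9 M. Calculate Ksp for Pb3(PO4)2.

Ksp ≈ 1.15 × 10^-43

Pb3(PO4)2(s) <=> 3 Pb^2+(aq) + 2 PO4^3-(aq)
Stoichiometry gives [PO4^3-] = (2/3)[Pb^2+] = 2.027 x 10^-9 M.
Ksp = [Pb^2+]^3[PO4^3-]^2
Ksp = (3.04 × 10^-9)^3 × (2.027 × 10^-9)^2 = 1.15 × 10^-43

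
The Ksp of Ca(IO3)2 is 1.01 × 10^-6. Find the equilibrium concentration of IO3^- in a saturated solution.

Ca(IO3)2(s) ⇌ Ca^2+ + 2 IO3^-
Ksp = [Ca^2+][IO3^-]^2
For each mole of Ca(IO3)2 that dissolves: [Ca^2+] = s, [IO3^-] = 2s.
Substituting: Ksp = s(2s)^2 = 4s^3
s^3 = 1.01 × 10^-6 / 4, so s = 6.321 × 10^-3 M
[IO3^-] = 2s = 1.26 × 10^-2 M

[IO3^-] ≈ 1.26 × 10^-2 M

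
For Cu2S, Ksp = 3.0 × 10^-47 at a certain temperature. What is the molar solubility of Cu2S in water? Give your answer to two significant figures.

Cu2S(s) ⇌ 2 Cu^+(aq) + S^2-(aq)
Ksp = [Cu^+]^2[S^2-]
If s mol/L of Cu2S dissolves, [Cu^+] = 2s and [S^2-] = s.
Ksp = (2s)^2s = 4s^3
s^3 = 3.0 × 10^-47 / 4, so s = 2.0 × 10^-16 M

s = 2.0e-16 M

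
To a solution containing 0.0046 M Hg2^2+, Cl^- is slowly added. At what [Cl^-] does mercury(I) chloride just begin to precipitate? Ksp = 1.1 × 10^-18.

Hg2Cl2(s) ⇌ Hg2^2+(aq) + 2 Cl^-(aq)
Ksp = [Hg2^2+][Cl^-]^2
Precipitation begins when Q = Ksp. With [Hg2^2+] = 0.0046 M:
1.1 × 10^-18 = (0.0046) × [Cl^-]^2
[Cl^-] = (1.1 × 10^-18 / 4.6 × 10^-3)^(1/2) = 1.5 × 10^-8 M

1.5 × 10^-8 M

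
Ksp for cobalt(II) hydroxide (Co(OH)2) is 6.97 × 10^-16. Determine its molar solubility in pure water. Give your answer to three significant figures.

Co(OH)2(s) <=> Co^2+(aq) + 2 OH^-(aq)
Ksp = [Co^2+][OH^-]^2
For each mole of Co(OH)2 that dissolves: [Co^2+] = s, [OH^-] = 2s.
Substituting: Ksp = s(2s)^2 = 4s^3
Solving, s = (6.97 × 10^-16/4)^(1/3) = 5.59 × 10^-6 M

s ≈ 5.59 × 10^-6 M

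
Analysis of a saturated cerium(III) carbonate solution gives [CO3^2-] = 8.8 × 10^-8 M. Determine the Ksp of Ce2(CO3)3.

Ce2(CO3)3(s) ⇌ 2 Ce^3+(aq) + 3 CO3^2-(aq)
Stoichiometry gives [Ce^3+] = (2/3)[CO3^2-] = 5.87 × 10^-8 M.
Ksp = [Ce^3+]^2[CO3^2-]^3
Ksp = (5.87 x 10^-8)^2 × (8.8 x 10^-8)^3 = 2.3 × 10^-36

2.3 × 10^-36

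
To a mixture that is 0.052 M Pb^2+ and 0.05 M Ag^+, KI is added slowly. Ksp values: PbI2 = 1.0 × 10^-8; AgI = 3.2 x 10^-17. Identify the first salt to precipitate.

AgI

Each salt begins to precipitate when Q = Ksp, i.e. when [I^-] reaches its threshold.
For PbI2: 1.0 × 10^-8 = 0.052 × [I^-]^2  ⇒  [I^-] = 4.4 × 10^-4 M.
For AgI: 3.2 x 10^-17 = 0.05 × [I^-]  ⇒  [I^-] = 6.4 x 10^-16 M.
The salt with the lower threshold [I^-] precipitates first: AgI.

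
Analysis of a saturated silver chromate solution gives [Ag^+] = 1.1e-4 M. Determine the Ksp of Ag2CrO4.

Ag2CrO4(s) ⇌ 2 Ag^+ + CrO4^2-
Stoichiometry gives [CrO4^2-] = (1/2)[Ag^+] = 5.50 x 10^-5 M.
Ksp = [Ag^+]^2[CrO4^2-]
Ksp = (1.1 × 10^-4)^2 × 5.50 × 10^-5 = 6.7 × 10^-13

Ksp = 6.7 × 10^-13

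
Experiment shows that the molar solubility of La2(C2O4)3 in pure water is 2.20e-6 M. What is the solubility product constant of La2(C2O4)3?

Ksp = 5.57e-27

La2(C2O4)3(s) <=> 2 La^3+ + 3 C2O4^2-
With molar solubility s: [La^3+] = 2s, [C2O4^2-] = 3s.
Ksp = [La^3+]^2[C2O4^2-]^3
So Ksp = (2s)^2 × (3s)^3 = 108s^5
With s = 2.20 × 10^-6: Ksp = 5.57 x 10^-27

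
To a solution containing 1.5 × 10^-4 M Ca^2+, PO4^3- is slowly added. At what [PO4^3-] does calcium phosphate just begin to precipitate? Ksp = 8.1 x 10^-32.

[PO4^3-] ≈ 1.5 × 10^-10 M

Ca3(PO4)2(s) ⇌ 3 Ca^2+(aq) + 2 PO4^3-(aq)
Ksp = [Ca^2+]^3[PO4^3-]^2
Precipitation begins when Q = Ksp. With [Ca^2+] = 1.5 × 10^-4 M:
8.1 x 10^-32 = (1.5 × 10^-4)^3 × [PO4^3-]^2
[PO4^3-] = (8.1 x 10^-32 / 3.38 × 10^-12)^(1/2) = 1.5 x 10^-10 M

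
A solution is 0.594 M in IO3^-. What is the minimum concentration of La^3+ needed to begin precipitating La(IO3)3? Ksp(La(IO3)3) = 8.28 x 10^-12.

La(IO3)3(s) <=> La^3+(aq) + 3 IO3^-(aq)
Ksp = [La^3+][IO3^-]^3
Precipitation begins when Q = Ksp. With [IO3^-] = 0.594 M:
8.28 x 10^-12 = (0.594)^3 × [La^3+]
[La^3+] = (8.28 x 10^-12 / 2.096 × 10^-1) = 3.95 × 10^-11 M

3.95e-11 M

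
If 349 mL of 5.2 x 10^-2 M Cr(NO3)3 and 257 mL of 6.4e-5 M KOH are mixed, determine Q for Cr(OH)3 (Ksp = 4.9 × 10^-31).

6.0 x 10^-16

Total volume = 349 + 257 = 606 mL.
[Cr^3+] = 5.2 × 10^-2 × (349/606) = 2.99 x 10^-2 M
[OH^-] = 6.4 × 10^-5 × (257/606) = 2.71 × 10^-5 M
Cr(OH)3(s) <=> Cr^3+(aq) + 3 OH^-(aq), so Q = [Cr^3+][OH^-]^3
Q = (2.99 x 10^-2)(2.71 × 10^-5)^3 = 6.0 × 10^-16
Q > Ksp, so Cr(OH)3 will precipitate.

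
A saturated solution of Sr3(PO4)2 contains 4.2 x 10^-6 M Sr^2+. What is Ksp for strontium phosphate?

Sr3(PO4)2(s) ⇌ 3 Sr^2+ + 2 PO4^3-
Stoichiometry gives [PO4^3-] = (2/3)[Sr^2+] = 2.80 × 10^-6 M.
Ksp = [Sr^2+]^3[PO4^3-]^2
Ksp = (4.2 x 10^-6)^3 × (2.80 × 10^-6)^2 = 5.8 × 10^-28

Ksp ≈ 5.8 × 10^-28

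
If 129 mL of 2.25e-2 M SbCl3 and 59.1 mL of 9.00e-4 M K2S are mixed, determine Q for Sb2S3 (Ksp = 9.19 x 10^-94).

Total volume = 129 + 59.1 = 188.1 mL.
[Sb^3+] = 2.25 × 10^-2 × (129/188.1) = 1.543 × 10^-2 M
[S^2-] = 9.00 × 10^-4 × (59.1/188.1) = 2.828 × 10^-4 M
Sb2S3(s) ⇌ 2 Sb^3+ + 3 S^2-, so Q = [Sb^3+]^2[S^2-]^3
Q = (1.543 x 10^-2)^2(2.828 x 10^-4)^3 = 5.38 × 10^-15
Q > Ksp, so Sb2S3 will precipitate.

5.38 × 10^-15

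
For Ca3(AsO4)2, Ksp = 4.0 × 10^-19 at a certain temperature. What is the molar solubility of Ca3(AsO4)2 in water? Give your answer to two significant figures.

Ca3(AsO4)2(s) <=> 3 Ca^2+(aq) + 2 AsO4^3-(aq)
Ksp = [Ca^2+]^3[AsO4^3-]^2
For each mole of Ca3(AsO4)2 that dissolves: [Ca^2+] = 3s, [AsO4^3-] = 2s.
Ksp = (3s)^3(2s)^2 = 108s^5
Solving, s = (4.0 × 10^-19/108)^(1/5) = 8.2 × 10^-5 M

s = 8.2e-5 M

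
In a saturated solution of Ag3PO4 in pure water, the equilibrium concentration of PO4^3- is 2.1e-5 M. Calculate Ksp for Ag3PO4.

Ksp ≈ 5.3e-18

Ag3PO4(s) <=> 3 Ag^+(aq) + PO4^3-(aq)
Stoichiometry gives [Ag^+] = (3/1)[PO4^3-] = 6.30 × 10^-5 M.
Ksp = [Ag^+]^3[PO4^3-]
Ksp = (6.30 × 10^-5)^3 × 2.1 × 10^-5 = 5.3 × 10^-18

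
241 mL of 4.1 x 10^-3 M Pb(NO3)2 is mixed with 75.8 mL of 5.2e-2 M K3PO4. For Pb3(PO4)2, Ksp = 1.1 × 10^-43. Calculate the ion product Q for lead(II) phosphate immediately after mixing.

4.7e-12

Total volume = 241 + 75.8 = 316.8 mL.
[Pb^2+] = 4.1 × 10^-3 × (241/316.8) = 3.12 × 10^-3 M
[PO4^3-] = 5.2 x 10^-2 × (75.8/316.8) = 1.24 × 10^-2 M
Pb3(PO4)2(s) ⇌ 3 Pb^2+ + 2 PO4^3-, so Q = [Pb^2+]^3[PO4^3-]^2
Q = (3.12 × 10^-3)^3(1.24 × 10^-2)^2 = 4.7 × 10^-12
Q > Ksp, so Pb3(PO4)2 will precipitate.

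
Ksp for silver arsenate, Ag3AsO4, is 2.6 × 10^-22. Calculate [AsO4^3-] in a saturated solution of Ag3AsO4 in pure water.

Ag3AsO4(s) ⇌ 3 Ag^+ + AsO4^3-
Ksp = [Ag^+]^3[AsO4^3-]
With molar solubility s: [Ag^+] = 3s, [AsO4^3-] = s.
Substituting: Ksp = (3s)^3s = 27s^4
Solving, s = (2.6 × 10^-22/27)^(1/4) = 1.76 x 10^-6 M
[AsO4^3-] = s = 1.8 × 10^-6 M

[AsO4^3-] ≈ 1.8e-6 M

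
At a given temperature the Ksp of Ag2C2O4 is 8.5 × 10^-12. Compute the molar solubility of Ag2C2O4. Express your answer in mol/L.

Ag2C2O4(s) ⇌ 2 Ag^+ + C2O4^2-
Ksp = [Ag^+]^2[C2O4^2-]
For each mole of Ag2C2O4 that dissolves: [Ag^+] = 2s, [C2O4^2-] = s.
Ksp = (2s)^2s = 4s^3
Solving, s = (8.5 × 10^-12/4)^(1/3) = 1.3 × 10^-4 M

s = 1.3e-4 M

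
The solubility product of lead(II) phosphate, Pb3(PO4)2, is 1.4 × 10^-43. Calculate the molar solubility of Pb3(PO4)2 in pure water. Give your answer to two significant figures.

Pb3(PO4)2(s) ⇌ 3 Pb^2+(aq) + 2 PO4^3-(aq)
Ksp = [Pb^2+]^3[PO4^3-]^2
With molar solubility s: [Pb^2+] = 3s, [PO4^3-] = 2s.
Ksp = (3s)^3(2s)^2 = 108s^5
s^5 = 1.4 × 10^-43 / 108, so s = 1.1 × 10^-9 M

s = 1.1 × 10^-9 M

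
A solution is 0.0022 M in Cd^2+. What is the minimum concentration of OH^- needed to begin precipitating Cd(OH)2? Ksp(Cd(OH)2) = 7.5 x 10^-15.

[OH^-] ≈ 1.8e-6 M

Cd(OH)2(s) ⇌ Cd^2+(aq) + 2 OH^-(aq)
Ksp = [Cd^2+][OH^-]^2
Precipitation begins when Q = Ksp. With [Cd^2+] = 0.0022 M:
7.5 x 10^-15 = (0.0022) × [OH^-]^2
[OH^-] = (7.5 x 10^-15 / 2.2 × 10^-3)^(1/2) = 1.8 x 10^-6 M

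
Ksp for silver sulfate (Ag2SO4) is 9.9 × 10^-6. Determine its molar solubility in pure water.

Ag2SO4(s) ⇌ 2 Ag^+(aq) + SO4^2-(aq)
Ksp = [Ag^+]^2[SO4^2-]
If s mol/L of Ag2SO4 dissolves, [Ag^+] = 2s and [SO4^2-] = s.
So Ksp = (2s)^2 × s = 4s^3
Solving, s = (9.9 × 10^-6/4)^(1/3) = 1.4 x 10^-2 M

1.4e-2 M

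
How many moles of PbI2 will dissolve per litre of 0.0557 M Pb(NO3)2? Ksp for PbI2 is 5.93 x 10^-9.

1.63 × 10^-4 M

PbI2(s) ⇌ Pb^2+(aq) + 2 I^-(aq)
Ksp = [Pb^2+][I^-]^2
Let s = moles of PbI2 that dissolve per litre. [Pb^2+] = 0.0557 + s ≈ 0.0557, [I^-] = 2s (since Pb^2+ from Pb(NO3)2 dominates).
Ksp ≈ 0.0557 × (2s)^2
s = 1.63 x 10^-4 M
Check: s = 1.6 x 10^-4 ≪ 0.0557, so the approximation is valid.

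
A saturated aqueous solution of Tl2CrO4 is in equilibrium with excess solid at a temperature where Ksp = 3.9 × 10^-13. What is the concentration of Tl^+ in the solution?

[Tl^+] ≈ 9.2 × 10^-5 M

Tl2CrO4(s) ⇌ 2 Tl^+ + CrO4^2-
Ksp = [Tl^+]^2[CrO4^2-]
With molar solubility s: [Tl^+] = 2s, [CrO4^2-] = s.
So Ksp = (2s)^2 × s = 4s^3
Solving, s = (3.9 × 10^-13/4)^(1/3) = 4.60 x 10^-5 M
[Tl^+] = 2s = 9.2 × 10^-5 M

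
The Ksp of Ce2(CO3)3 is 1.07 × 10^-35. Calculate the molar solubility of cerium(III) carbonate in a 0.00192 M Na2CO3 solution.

Ce2(CO3)3(s) <=> 2 Ce^3+ + 3 CO3^2-
Ksp = [Ce^3+]^2[CO3^2-]^3
Let s be the molar solubility in this solution. [Ce^3+] = 2s, [CO3^2-] = 0.00192 + 3s ≈ 0.00192 (since CO3^2- from Na2CO3 dominates).
Ksp ≈ (2s)^2 × (0.00192)^3
s = 1.94 x 10^-14 M
Check: 3s = 5.8 x 10^-14 ≪ 0.00192, so the approximation is valid.

s = 1.94 × 10^-14 M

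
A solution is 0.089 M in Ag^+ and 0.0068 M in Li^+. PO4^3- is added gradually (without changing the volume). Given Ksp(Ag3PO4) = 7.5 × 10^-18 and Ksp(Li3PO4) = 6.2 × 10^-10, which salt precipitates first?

Each salt begins to precipitate when Q = Ksp, i.e. when [PO4^3-] reaches its threshold.
For Ag3PO4: 7.5 × 10^-18 = (0.089)^3 × [PO4^3-]  ⇒  [PO4^3-] = 1.1 × 10^-14 M.
For Li3PO4: 6.2 × 10^-10 = (0.0068)^3 × [PO4^3-]  ⇒  [PO4^3-] = 2.0 x 10^-3 M.
The salt with the lower threshold [PO4^3-] precipitates first: Ag3PO4.

Ag3PO4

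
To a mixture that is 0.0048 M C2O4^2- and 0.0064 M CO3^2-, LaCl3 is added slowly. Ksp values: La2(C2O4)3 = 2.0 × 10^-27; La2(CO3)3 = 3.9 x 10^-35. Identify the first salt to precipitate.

La2(CO3)3

Precipitation of each salt starts when its ion product equals its Ksp.
For La2(C2O4)3: 2.0 × 10^-27 = (0.0048)^3 × [La^3+]^2  ⇒  [La^3+] = 1.3 x 10^-10 M.
For La2(CO3)3: 3.9 x 10^-35 = (0.0064)^3 × [La^3+]^2  ⇒  [La^3+] = 1.2 x 10^-14 M.
The salt with the lower threshold [La^3+] precipitates first: La2(CO3)3.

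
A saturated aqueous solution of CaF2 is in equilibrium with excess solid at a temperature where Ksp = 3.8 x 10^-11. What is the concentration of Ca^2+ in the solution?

CaF2(s) ⇌ Ca^2+(aq) + 2 F^-(aq)
Ksp = [Ca^2+][F^-]^2
With molar solubility s: [Ca^2+] = s, [F^-] = 2s.
Substituting: Ksp = s(2s)^2 = 4s^3
s = (3.8 x 10^-11 / 4)^(1/3) = 2.12 x 10^-4 M
[Ca^2+] = s = 2.1 × 10^-4 M

2.1 x 10^-4 M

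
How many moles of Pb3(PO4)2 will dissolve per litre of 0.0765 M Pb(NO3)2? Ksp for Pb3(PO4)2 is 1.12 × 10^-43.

7.91 × 10^-21 M

Pb3(PO4)2(s) <=> 3 Pb^2+ + 2 PO4^3-
Ksp = [Pb^2+]^3[PO4^3-]^2
If s mol/L dissolves here, [Pb^2+] = 0.0765 + 3s ≈ 0.0765, [PO4^3-] = 2s (since Pb^2+ from Pb(NO3)2 dominates).
Ksp ≈ (0.0765)^3 × (2s)^2
s = 7.91 x 10^-21 M
Check: 3s = 2.4 × 10^-20 ≪ 0.0765, so the approximation is valid.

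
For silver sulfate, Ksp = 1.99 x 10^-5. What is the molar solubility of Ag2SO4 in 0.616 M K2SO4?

Ag2SO4(s) <=> 2 Ag^+ + SO4^2-
Ksp = [Ag^+]^2[SO4^2-]
Let s be the molar solubility in this solution. [Ag^+] = 2s, [SO4^2-] = 0.616 + s ≈ 0.616 (common-ion effect: SO4^2- is already 0.616 M).
Ksp ≈ (2s)^2 × 0.616
s = 2.84 × 10^-3 M
Check: s = 2.8 x 10^-3 ≪ 0.616, so the approximation is valid.

s ≈ 2.84e-3 M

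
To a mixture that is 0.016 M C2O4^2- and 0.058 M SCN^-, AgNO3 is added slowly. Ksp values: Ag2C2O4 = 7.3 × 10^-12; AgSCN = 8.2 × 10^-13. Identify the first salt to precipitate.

Precipitation of each salt starts when its ion product equals its Ksp.
For Ag2C2O4: 7.3 × 10^-12 = 0.016 × [Ag^+]^2  ⇒  [Ag^+] = 2.1 × 10^-5 M.
For AgSCN: 8.2 × 10^-13 = 0.058 × [Ag^+]  ⇒  [Ag^+] = 1.4 x 10^-11 M.
The salt with the lower threshold [Ag^+] precipitates first: AgSCN.

AgSCN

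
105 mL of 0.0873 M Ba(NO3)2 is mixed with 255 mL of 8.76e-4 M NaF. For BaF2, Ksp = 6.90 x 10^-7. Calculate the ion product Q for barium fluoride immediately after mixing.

Total volume = 105 + 255 = 360 mL.
[Ba^2+] = 8.73 x 10^-2 × (105/360) = 2.546 × 10^-2 M
[F^-] = 8.76 × 10^-4 × (255/360) = 6.205 x 10^-4 M
BaF2(s) ⇌ Ba^2+(aq) + 2 F^-(aq), so Q = [Ba^2+][F^-]^2
Q = (2.546 × 10^-2)(6.205 × 10^-4)^2 = 9.80 × 10^-9
Q < Ksp, so no precipitate of BaF2 forms.

Q ≈ 9.80 × 10^-9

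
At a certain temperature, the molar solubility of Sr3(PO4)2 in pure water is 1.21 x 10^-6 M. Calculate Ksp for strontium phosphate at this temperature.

Sr3(PO4)2(s) ⇌ 3 Sr^2+ + 2 PO4^3-
If s mol/L of Sr3(PO4)2 dissolves, [Sr^2+] = 3s and [PO4^3-] = 2s.
Ksp = [Sr^2+]^3[PO4^3-]^2
Substituting: Ksp = (3s)^3(2s)^2 = 108s^5
Ksp = 108 × (1.21 × 10^-6)^5 = 2.80 × 10^-28

2.80 × 10^-28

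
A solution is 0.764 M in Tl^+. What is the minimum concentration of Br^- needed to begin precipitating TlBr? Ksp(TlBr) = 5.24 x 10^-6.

6.86e-6 M

TlBr(s) <=> Tl^+(aq) + Br^-(aq)
Ksp = [Tl^+][Br^-]
Precipitation begins when Q = Ksp. With [Tl^+] = 0.764 M:
5.24 x 10^-6 = (0.764) × [Br^-]
[Br^-] = (5.24 x 10^-6 / 7.64 × 10^-1) = 6.86 x 10^-6 M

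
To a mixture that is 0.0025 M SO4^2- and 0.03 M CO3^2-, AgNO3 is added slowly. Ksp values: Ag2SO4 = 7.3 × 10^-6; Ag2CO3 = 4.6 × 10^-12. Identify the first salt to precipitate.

Precipitation of each salt starts when its ion product equals its Ksp.
For Ag2SO4: 7.3 × 10^-6 = 0.0025 × [Ag^+]^2  ⇒  [Ag^+] = 5.4 × 10^-2 M.
For Ag2CO3: 4.6 × 10^-12 = 0.03 × [Ag^+]^2  ⇒  [Ag^+] = 1.2 × 10^-5 M.
The salt with the lower threshold [Ag^+] precipitates first: Ag2CO3.

Ag2CO3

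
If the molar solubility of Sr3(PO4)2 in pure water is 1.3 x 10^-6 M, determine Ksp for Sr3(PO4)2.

Sr3(PO4)2(s) ⇌ 3 Sr^2+(aq) + 2 PO4^3-(aq)
Let s = molar solubility. Then [Sr^2+] = 3s and [PO4^3-] = 2s.
Ksp = [Sr^2+]^3[PO4^3-]^2
So Ksp = (3s)^3 × (2s)^2 = 108s^5
Ksp = 108 × (1.3 x 10^-6)^5 = 4.0 × 10^-28

Ksp = 4.0 × 10^-28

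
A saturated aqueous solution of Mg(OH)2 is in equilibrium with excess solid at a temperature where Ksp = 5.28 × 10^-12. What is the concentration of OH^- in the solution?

[OH^-] ≈ 2.19 × 10^-4 M

Mg(OH)2(s) ⇌ Mg^2+ + 2 OH^-
Ksp = [Mg^2+][OH^-]^2
For each mole of Mg(OH)2 that dissolves: [Mg^2+] = s, [OH^-] = 2s.
So Ksp = s × (2s)^2 = 4s^3
s^3 = 5.28 × 10^-12 / 4, so s = 1.097 x 10^-4 M
[OH^-] = 2s = 2.19 × 10^-4 M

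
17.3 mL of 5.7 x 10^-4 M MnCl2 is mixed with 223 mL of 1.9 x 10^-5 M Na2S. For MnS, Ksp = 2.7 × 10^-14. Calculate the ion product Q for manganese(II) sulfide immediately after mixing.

Total volume = 17.3 + 223 = 240.3 mL.
[Mn^2+] = 5.7 × 10^-4 × (17.3/240.3) = 4.10 × 10^-5 M
[S^2-] = 1.9 × 10^-5 × (223/240.3) = 1.76 × 10^-5 M
MnS(s) <=> Mn^2+ + S^2-, so Q = [Mn^2+][S^2-]
Q = (4.10 × 10^-5)(1.76 × 10^-5) = 7.2 × 10^-10
Q > Ksp, so MnS will precipitate.

Q = 7.2 × 10^-10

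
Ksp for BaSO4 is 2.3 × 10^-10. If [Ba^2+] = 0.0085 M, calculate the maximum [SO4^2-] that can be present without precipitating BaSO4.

BaSO4(s) <=> Ba^2+ + SO4^2-
Ksp = [Ba^2+][SO4^2-]
Precipitation begins when Q = Ksp. With [Ba^2+] = 0.0085 M:
2.3 × 10^-10 = (0.0085) × [SO4^2-]
[SO4^2-] = (2.3 × 10^-10 / 8.5 x 10^-3) = 2.7 x 10^-8 M

2.7 x 10^-8 M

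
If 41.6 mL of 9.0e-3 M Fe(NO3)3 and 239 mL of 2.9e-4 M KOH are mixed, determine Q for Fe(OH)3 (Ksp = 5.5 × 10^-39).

Q ≈ 2.0 × 10^-14

Total volume = 41.6 + 239 = 280.6 mL.
[Fe^3+] = 9.0 × 10^-3 × (41.6/280.6) = 1.33 × 10^-3 M
[OH^-] = 2.9 × 10^-4 × (239/280.6) = 2.47 × 10^-4 M
Fe(OH)3(s) ⇌ Fe^3+ + 3 OH^-, so Q = [Fe^3+][OH^-]^3
Q = (1.33 × 10^-3)(2.47 × 10^-4)^3 = 2.0 × 10^-14
Q > Ksp, so Fe(OH)3 will precipitate.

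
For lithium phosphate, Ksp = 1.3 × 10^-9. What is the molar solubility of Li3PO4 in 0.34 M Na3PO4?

Li3PO4(s) ⇌ 3 Li^+ + PO4^3-
Ksp = [Li^+]^3[PO4^3-]
If s mol/L dissolves here, [Li^+] = 3s, [PO4^3-] = 0.34 + s ≈ 0.34 (Ksp is small, so little additional dissolves).
Ksp ≈ (3s)^3 × 0.34
s = 5.2 × 10^-4 M
Check: s = 5.2 x 10^-4 ≪ 0.34, so the approximation is valid.

5.2 x 10^-4 M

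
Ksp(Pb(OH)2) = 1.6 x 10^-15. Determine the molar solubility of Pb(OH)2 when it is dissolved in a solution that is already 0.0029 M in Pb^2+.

s = 3.7 x 10^-7 M

Pb(OH)2(s) <=> Pb^2+(aq) + 2 OH^-(aq)
Ksp = [Pb^2+][OH^-]^2
Let s = moles of Pb(OH)2 that dissolve per litre. [Pb^2+] = 0.0029 + s ≈ 0.0029, [OH^-] = 2s (common-ion effect: Pb^2+ is already 0.0029 M).
Ksp ≈ 0.0029 × (2s)^2
s = 3.7 × 10^-7 M
Check: s = 3.7 × 10^-7 ≪ 0.0029, so the approximation is valid.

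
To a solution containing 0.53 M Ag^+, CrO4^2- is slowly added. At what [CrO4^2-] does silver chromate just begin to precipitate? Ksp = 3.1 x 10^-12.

[CrO4^2-] = 1.1e-11 M

Ag2CrO4(s) ⇌ 2 Ag^+ + CrO4^2-
Ksp = [Ag^+]^2[CrO4^2-]
Precipitation begins when Q = Ksp. With [Ag^+] = 0.53 M:
3.1 x 10^-12 = (0.53)^2 × [CrO4^2-]
[CrO4^2-] = (3.1 x 10^-12 / 2.81 × 10^-1) = 1.1 x 10^-11 M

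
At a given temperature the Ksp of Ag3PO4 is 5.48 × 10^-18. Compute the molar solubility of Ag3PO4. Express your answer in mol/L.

2.12 × 10^-5 M

Ag3PO4(s) <=> 3 Ag^+ + PO4^3-
Ksp = [Ag^+]^3[PO4^3-]
If s mol/L of Ag3PO4 dissolves, [Ag^+] = 3s and [PO4^3-] = s.
Ksp = (3s)^3s = 27s^4
s^4 = 5.48 × 10^-18 / 27, so s = 2.12 × 10^-5 M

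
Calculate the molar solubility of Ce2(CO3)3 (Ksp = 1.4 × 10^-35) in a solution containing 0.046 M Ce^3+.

Ce2(CO3)3(s) ⇌ 2 Ce^3+(aq) + 3 CO3^2-(aq)
Ksp = [Ce^3+]^2[CO3^2-]^3
Let s = moles of Ce2(CO3)3 that dissolve per litre. [Ce^3+] = 0.046 + 2s ≈ 0.046, [CO3^2-] = 3s (common-ion effect: Ce^3+ is already 0.046 M).
Ksp ≈ (0.046)^2 × (3s)^3
s = 6.3 × 10^-12 M
Check: 2s = 1.3 x 10^-11 ≪ 0.046, so the approximation is valid.

6.3e-12 M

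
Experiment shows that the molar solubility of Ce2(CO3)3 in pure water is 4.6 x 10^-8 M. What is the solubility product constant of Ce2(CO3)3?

2.2 x 10^-35

Ce2(CO3)3(s) <=> 2 Ce^3+ + 3 CO3^2-
For each mole of Ce2(CO3)3 that dissolves: [Ce^3+] = 2s, [CO3^2-] = 3s.
Ksp = [Ce^3+]^2[CO3^2-]^3
Ksp = (2s)^2(3s)^3 = 108s^5
With s = 4.6 × 10^-8: Ksp = 2.2 × 10^-35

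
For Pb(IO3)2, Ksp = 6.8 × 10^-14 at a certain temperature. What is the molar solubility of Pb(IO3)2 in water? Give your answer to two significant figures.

2.6 × 10^-5 M

Pb(IO3)2(s) <=> Pb^2+ + 2 IO3^-
Ksp = [Pb^2+][IO3^-]^2
For each mole of Pb(IO3)2 that dissolves: [Pb^2+] = s, [IO3^-] = 2s.
So Ksp = s × (2s)^2 = 4s^3
Solving, s = (6.8 × 10^-14/4)^(1/3) = 2.6 x 10^-5 M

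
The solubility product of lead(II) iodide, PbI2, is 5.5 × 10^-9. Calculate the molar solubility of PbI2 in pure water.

PbI2(s) <=> Pb^2+ + 2 I^-
Ksp = [Pb^2+][I^-]^2
With molar solubility s: [Pb^2+] = s, [I^-] = 2s.
Ksp = s(2s)^2 = 4s^3
Solving, s = (5.5 × 10^-9/4)^(1/3) = 1.1 × 10^-3 M

1.1e-3 M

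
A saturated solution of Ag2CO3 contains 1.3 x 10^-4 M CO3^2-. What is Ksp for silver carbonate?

Ag2CO3(s) <=> 2 Ag^+ + CO3^2-
Stoichiometry gives [Ag^+] = (2/1)[CO3^2-] = 2.60 × 10^-4 M.
Ksp = [Ag^+]^2[CO3^2-]
Ksp = (2.60 x 10^-4)^2 × 1.3 × 10^-4 = 8.8 × 10^-12

8.8 × 10^-12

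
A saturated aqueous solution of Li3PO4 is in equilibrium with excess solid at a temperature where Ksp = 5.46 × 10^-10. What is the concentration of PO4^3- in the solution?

[PO4^3-] = 2.12 × 10^-3 M

Li3PO4(s) ⇌ 3 Li^+(aq) + PO4^3-(aq)
Ksp = [Li^+]^3[PO4^3-]
Let s = molar solubility. Then [Li^+] = 3s and [PO4^3-] = s.
Ksp = (3s)^3s = 27s^4
s^4 = 5.46 × 10^-10 / 27, so s = 2.121 × 10^-3 M
[PO4^3-] = s = 2.12 × 10^-3 M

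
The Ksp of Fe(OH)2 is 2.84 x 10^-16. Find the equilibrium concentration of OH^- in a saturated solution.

[OH^-] ≈ 8.28 x 10^-6 M

Fe(OH)2(s) ⇌ Fe^2+ + 2 OH^-
Ksp = [Fe^2+][OH^-]^2
With molar solubility s: [Fe^2+] = s, [OH^-] = 2s.
Ksp = s(2s)^2 = 4s^3
s = (2.84 x 10^-16 / 4)^(1/3) = 4.141 x 10^-6 M
[OH^-] = 2s = 8.28 x 10^-6 M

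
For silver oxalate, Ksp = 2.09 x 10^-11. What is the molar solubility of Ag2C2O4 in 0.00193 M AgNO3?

Ag2C2O4(s) ⇌ 2 Ag^+(aq) + C2O4^2-(aq)
Ksp = [Ag^+]^2[C2O4^2-]
If s mol/L dissolves here, [Ag^+] = 0.00193 + 2s ≈ 0.00193, [C2O4^2-] = s (since Ag^+ from AgNO3 dominates).
Ksp ≈ (0.00193)^2 × s
s = 5.61 × 10^-6 M
Check: 2s = 1.1 x 10^-5 ≪ 0.00193, so the approximation is valid.

5.61e-6 M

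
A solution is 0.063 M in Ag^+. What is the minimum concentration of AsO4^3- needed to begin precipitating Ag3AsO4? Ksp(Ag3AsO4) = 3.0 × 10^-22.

[AsO4^3-] ≈ 1.2 x 10^-18 M

Ag3AsO4(s) ⇌ 3 Ag^+ + AsO4^3-
Ksp = [Ag^+]^3[AsO4^3-]
Precipitation begins when Q = Ksp. With [Ag^+] = 0.063 M:
3.0 × 10^-22 = (0.063)^3 × [AsO4^3-]
[AsO4^3-] = (3.0 × 10^-22 / 2.50 x 10^-4) = 1.2 × 10^-18 M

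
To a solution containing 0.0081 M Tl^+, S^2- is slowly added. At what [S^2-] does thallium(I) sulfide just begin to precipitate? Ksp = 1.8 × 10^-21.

Tl2S(s) ⇌ 2 Tl^+ + S^2-
Ksp = [Tl^+]^2[S^2-]
Precipitation begins when Q = Ksp. With [Tl^+] = 0.0081 M:
1.8 × 10^-21 = (0.0081)^2 × [S^2-]
[S^2-] = (1.8 × 10^-21 / 6.56 x 10^-5) = 2.7 × 10^-17 M

2.7e-17 M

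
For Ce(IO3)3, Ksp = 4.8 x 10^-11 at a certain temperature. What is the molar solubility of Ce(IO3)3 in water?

s ≈ 1.2e-3 M

Ce(IO3)3(s) ⇌ Ce^3+ + 3 IO3^-
Ksp = [Ce^3+][IO3^-]^3
If s mol/L of Ce(IO3)3 dissolves, [Ce^3+] = s and [IO3^-] = 3s.
Ksp = s(3s)^3 = 27s^4
s = (4.8 x 10^-11 / 27)^(1/4) = 1.2 × 10^-3 M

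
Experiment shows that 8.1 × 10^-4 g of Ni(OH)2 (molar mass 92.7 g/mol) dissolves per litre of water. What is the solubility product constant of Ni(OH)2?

Molar solubility s = (8.1 × 10^-4 g/L) / (92.7 g/mol) = 8.74 x 10^-6 M.
Ni(OH)2(s) <=> Ni^2+ + 2 OH^-
With molar solubility s: [Ni^2+] = s, [OH^-] = 2s.
Ksp = [Ni^2+][OH^-]^2
So Ksp = s × (2s)^2 = 4s^3
Ksp = 4 × (8.74 × 10^-6)^3 = 2.7 × 10^-15

Ksp ≈ 2.7e-15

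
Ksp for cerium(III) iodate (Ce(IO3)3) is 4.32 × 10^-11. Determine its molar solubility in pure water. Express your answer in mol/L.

s = 1.12 × 10^-3 M

Ce(IO3)3(s) <=> Ce^3+(aq) + 3 IO3^-(aq)
Ksp = [Ce^3+][IO3^-]^3
If s mol/L of Ce(IO3)3 dissolves, [Ce^3+] = s and [IO3^-] = 3s.
Ksp = s(3s)^3 = 27s^4
s = (4.32 × 10^-11 / 27)^(1/4) = 1.12 × 10^-3 M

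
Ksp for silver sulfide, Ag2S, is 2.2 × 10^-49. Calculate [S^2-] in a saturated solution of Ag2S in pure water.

Ag2S(s) <=> 2 Ag^+ + S^2-
Ksp = [Ag^+]^2[S^2-]
If s mol/L of Ag2S dissolves, [Ag^+] = 2s and [S^2-] = s.
Ksp = (2s)^2s = 4s^3
s^3 = 2.2 × 10^-49 / 4, so s = 3.80 × 10^-17 M
[S^2-] = s = 3.8 × 10^-17 M

3.8 × 10^-17 M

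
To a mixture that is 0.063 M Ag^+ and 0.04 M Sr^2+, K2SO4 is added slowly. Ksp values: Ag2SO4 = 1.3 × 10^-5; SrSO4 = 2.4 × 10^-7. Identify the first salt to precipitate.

Precipitation of each salt starts when its ion product equals its Ksp.
For Ag2SO4: 1.3 × 10^-5 = (0.063)^2 × [SO4^2-]  ⇒  [SO4^2-] = 3.3 × 10^-3 M.
For SrSO4: 2.4 × 10^-7 = 0.04 × [SO4^2-]  ⇒  [SO4^2-] = 6.0 x 10^-6 M.
The salt with the lower threshold [SO4^2-] precipitates first: SrSO4.

SrSO4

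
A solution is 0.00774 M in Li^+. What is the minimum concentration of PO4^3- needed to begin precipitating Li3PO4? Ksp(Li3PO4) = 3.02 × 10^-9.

Li3PO4(s) ⇌ 3 Li^+(aq) + PO4^3-(aq)
Ksp = [Li^+]^3[PO4^3-]
Precipitation begins when Q = Ksp. With [Li^+] = 0.00774 M:
3.02 × 10^-9 = (0.00774)^3 × [PO4^3-]
[PO4^3-] = (3.02 × 10^-9 / 4.637 x 10^-7) = 6.51 x 10^-3 M

[PO4^3-] ≈ 6.51 × 10^-3 M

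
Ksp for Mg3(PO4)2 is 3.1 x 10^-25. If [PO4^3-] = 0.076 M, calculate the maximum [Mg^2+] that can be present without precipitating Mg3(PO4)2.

[Mg^2+] ≈ 3.8e-8 M

Mg3(PO4)2(s) <=> 3 Mg^2+ + 2 PO4^3-
Ksp = [Mg^2+]^3[PO4^3-]^2
Precipitation begins when Q = Ksp. With [PO4^3-] = 0.076 M:
3.1 x 10^-25 = (0.076)^2 × [Mg^2+]^3
[Mg^2+] = (3.1 x 10^-25 / 5.78 x 10^-3)^(1/3) = 3.8 x 10^-8 M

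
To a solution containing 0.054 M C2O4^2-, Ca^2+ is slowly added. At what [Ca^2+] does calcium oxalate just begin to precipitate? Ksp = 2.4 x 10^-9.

4.4 × 10^-8 M

CaC2O4(s) ⇌ Ca^2+ + C2O4^2-
Ksp = [Ca^2+][C2O4^2-]
Precipitation begins when Q = Ksp. With [C2O4^2-] = 0.054 M:
2.4 x 10^-9 = (0.054) × [Ca^2+]
[Ca^2+] = (2.4 x 10^-9 / 5.4 × 10^-2) = 4.4 × 10^-8 M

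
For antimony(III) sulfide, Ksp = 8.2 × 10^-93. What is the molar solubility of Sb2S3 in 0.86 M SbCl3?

s ≈ 7.4 × 10^-32 M

Sb2S3(s) <=> 2 Sb^3+(aq) + 3 S^2-(aq)
Ksp = [Sb^3+]^2[S^2-]^3
If s mol/L dissolves here, [Sb^3+] = 0.86 + 2s ≈ 0.86, [S^2-] = 3s (Ksp is small, so little additional dissolves).
Ksp ≈ (0.86)^2 × (3s)^3
s = 7.4 x 10^-32 M
Check: 2s = 1.5 x 10^-31 ≪ 0.86, so the approximation is valid.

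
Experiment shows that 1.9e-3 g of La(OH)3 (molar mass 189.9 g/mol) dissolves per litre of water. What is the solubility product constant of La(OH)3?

Molar solubility s = (1.9 × 10^-3 g/L) / (189.9 g/mol) = 1.00 × 10^-5 M.
La(OH)3(s) <=> La^3+(aq) + 3 OH^-(aq)
Let s = molar solubility. Then [La^3+] = s and [OH^-] = 3s.
Ksp = [La^3+][OH^-]^3
So Ksp = s × (3s)^3 = 27s^4
With s = 1.00 × 10^-5: Ksp = 2.7 × 10^-19

Ksp = 2.7 × 10^-19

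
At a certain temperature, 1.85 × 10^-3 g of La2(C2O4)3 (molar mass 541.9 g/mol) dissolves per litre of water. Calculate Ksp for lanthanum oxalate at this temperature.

Ksp = 5.01 × 10^-26

Molar solubility s = (1.85 × 10^-3 g/L) / (541.9 g/mol) = 3.414 × 10^-6 M.
La2(C2O4)3(s) ⇌ 2 La^3+(aq) + 3 C2O4^2-(aq)
For each mole of La2(C2O4)3 that dissolves: [La^3+] = 2s, [C2O4^2-] = 3s.
Ksp = [La^3+]^2[C2O4^2-]^3
Ksp = (2s)^2(3s)^3 = 108s^5
With s = 3.414 × 10^-6: Ksp = 5.01 x 10^-26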